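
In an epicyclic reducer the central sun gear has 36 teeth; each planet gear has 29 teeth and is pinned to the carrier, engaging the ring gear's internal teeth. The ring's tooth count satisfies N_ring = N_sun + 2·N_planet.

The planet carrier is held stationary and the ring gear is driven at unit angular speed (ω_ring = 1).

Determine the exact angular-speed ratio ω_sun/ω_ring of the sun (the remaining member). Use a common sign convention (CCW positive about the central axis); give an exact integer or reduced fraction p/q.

-47/18

N_ring = 36 + 2·29 = 94
36(ω_s−ω_c) = −94(ω_r−ω_c),  ω_c=0, ω_r=1
ω_s = 0 − (94/36)(1−0) = -47/18
ω_s/ω_r = -47/18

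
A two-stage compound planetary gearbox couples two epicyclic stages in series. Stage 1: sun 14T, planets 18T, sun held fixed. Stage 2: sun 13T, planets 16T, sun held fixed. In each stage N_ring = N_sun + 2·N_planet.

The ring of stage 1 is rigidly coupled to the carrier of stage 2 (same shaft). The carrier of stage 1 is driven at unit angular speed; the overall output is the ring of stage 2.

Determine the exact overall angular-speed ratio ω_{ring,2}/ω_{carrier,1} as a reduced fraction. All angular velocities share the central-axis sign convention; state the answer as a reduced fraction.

1856/1125

Stage 1: N_ring = 14 + 2·18 = 50
Stage 1: 14(ω_s−ω_c) = −50(ω_r−ω_c),  ω_s=0, ω_c=1
Stage 1: ω_r = 1 − (14/50)(0−1) = 32/25
  ⇒ ω_r¹/ω_c¹ = 32/25
Stage 2: N_ring = 13 + 2·16 = 45
Stage 2: 13(ω_s−ω_c) = −45(ω_r−ω_c),  ω_s=0, ω_c=1
Stage 2: ω_r = 1 − (13/45)(0−1) = 58/45
  ⇒ ω_r²/ω_c² = 58/45
Coupling ω_c² = ω_r¹ ⇒ overall = 32/25 × 58/45 = 1856/1125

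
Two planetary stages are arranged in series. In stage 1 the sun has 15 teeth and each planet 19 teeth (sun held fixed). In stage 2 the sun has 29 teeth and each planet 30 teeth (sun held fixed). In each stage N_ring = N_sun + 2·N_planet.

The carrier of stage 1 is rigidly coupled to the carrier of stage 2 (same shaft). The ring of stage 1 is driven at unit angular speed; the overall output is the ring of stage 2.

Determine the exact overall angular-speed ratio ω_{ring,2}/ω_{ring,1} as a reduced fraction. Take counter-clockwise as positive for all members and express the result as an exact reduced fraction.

Stage 1: N_ring = 15 + 2·19 = 53
Stage 1: 15(ω_s−ω_c) = −53(ω_r−ω_c),  ω_s=0, ω_r=1
Stage 1: 15(0−ω_c) = −53(1−ω_c)  ⇒  68ω_c = 53  ⇒  ω_c = 53/68
  ⇒ ω_c¹/ω_r¹ = 53/68
Stage 2: N_ring = 29 + 2·30 = 89
Stage 2: 29(ω_s−ω_c) = −89(ω_r−ω_c),  ω_s=0, ω_c=1
Stage 2: ω_r = 1 − (29/89)(0−1) = 118/89
  ⇒ ω_r²/ω_c² = 118/89
Coupling ω_c² = ω_c¹ ⇒ overall = 53/68 × 118/89 = 3127/3026

3127/3026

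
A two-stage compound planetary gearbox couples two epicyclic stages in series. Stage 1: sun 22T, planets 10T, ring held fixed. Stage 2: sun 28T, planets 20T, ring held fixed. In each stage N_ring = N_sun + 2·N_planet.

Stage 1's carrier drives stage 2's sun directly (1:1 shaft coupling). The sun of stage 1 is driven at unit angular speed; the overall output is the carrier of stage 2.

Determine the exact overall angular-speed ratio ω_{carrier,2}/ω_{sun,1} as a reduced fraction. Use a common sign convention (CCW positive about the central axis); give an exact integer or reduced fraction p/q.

Stage 1: N_ring = 22 + 2·10 = 42
Stage 1: 22(ω_s−ω_c) = −42(ω_r−ω_c),  ω_r=0, ω_s=1
Stage 1: 22(1−ω_c) = −42(0−ω_c)  ⇒  64ω_c = 22  ⇒  ω_c = 11/32
  ⇒ ω_c¹/ω_s¹ = 11/32
Stage 2: N_ring = 28 + 2·20 = 68
Stage 2: 28(ω_s−ω_c) = −68(ω_r−ω_c),  ω_r=0, ω_s=1
Stage 2: 28(1−ω_c) = −68(0−ω_c)  ⇒  96ω_c = 28  ⇒  ω_c = 7/24
  ⇒ ω_c²/ω_s² = 7/24
Coupling ω_s² = ω_c¹ ⇒ overall = 11/32 × 7/24 = 77/768

77/768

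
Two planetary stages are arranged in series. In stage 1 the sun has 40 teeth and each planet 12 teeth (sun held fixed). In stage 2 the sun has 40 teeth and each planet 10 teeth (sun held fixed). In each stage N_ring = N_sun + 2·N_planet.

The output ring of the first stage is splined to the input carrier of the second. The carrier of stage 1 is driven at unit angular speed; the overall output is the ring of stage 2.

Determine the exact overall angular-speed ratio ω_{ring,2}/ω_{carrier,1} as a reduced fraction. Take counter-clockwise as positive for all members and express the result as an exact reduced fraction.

Stage 1: N_ring = 40 + 2·12 = 64
Stage 1: 40(ω_s−ω_c) = −64(ω_r−ω_c),  ω_s=0, ω_c=1
Stage 1: ω_r = 1 − (40/64)(0−1) = 13/8
  ⇒ ω_r¹/ω_c¹ = 13/8
Stage 2: N_ring = 40 + 2·10 = 60
Stage 2: 40(ω_s−ω_c) = −60(ω_r−ω_c),  ω_s=0, ω_c=1
Stage 2: ω_r = 1 − (40/60)(0−1) = 5/3
  ⇒ ω_r²/ω_c² = 5/3
Coupling ω_c² = ω_r¹ ⇒ overall = 13/8 × 5/3 = 65/24

65/24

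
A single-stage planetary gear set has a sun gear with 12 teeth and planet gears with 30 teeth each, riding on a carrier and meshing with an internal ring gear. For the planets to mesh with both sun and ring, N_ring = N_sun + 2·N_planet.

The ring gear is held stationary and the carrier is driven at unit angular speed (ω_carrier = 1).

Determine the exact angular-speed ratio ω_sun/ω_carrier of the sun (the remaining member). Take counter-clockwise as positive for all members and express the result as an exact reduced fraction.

N_ring = 12 + 2·30 = 72
12(ω_s−ω_c) = −72(ω_r−ω_c),  ω_r=0, ω_c=1
ω_s = 1 − (72/12)(0−1) = 7
ω_s/ω_c = 7

7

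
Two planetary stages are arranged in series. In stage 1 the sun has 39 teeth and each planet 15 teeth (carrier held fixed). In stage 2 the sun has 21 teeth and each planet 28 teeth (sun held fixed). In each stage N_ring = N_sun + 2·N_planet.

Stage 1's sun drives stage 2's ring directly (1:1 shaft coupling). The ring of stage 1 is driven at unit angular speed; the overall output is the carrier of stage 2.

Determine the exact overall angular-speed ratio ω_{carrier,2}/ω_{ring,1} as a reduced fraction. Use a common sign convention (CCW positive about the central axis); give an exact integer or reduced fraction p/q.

Stage 1: N_ring = 39 + 2·15 = 69
Stage 1: 39(ω_s−ω_c) = −69(ω_r−ω_c),  ω_c=0, ω_r=1
Stage 1: ω_s = 0 − (69/39)(1−0) = -23/13
  ⇒ ω_s¹/ω_r¹ = -23/13
Stage 2: N_ring = 21 + 2·28 = 77
Stage 2: 21(ω_s−ω_c) = −77(ω_r−ω_c),  ω_s=0, ω_r=1
Stage 2: 21(0−ω_c) = −77(1−ω_c)  ⇒  98ω_c = 77  ⇒  ω_c = 11/14
  ⇒ ω_c²/ω_r² = 11/14
Coupling ω_r² = ω_s¹ ⇒ overall = -23/13 × 11/14 = -253/182

-253/182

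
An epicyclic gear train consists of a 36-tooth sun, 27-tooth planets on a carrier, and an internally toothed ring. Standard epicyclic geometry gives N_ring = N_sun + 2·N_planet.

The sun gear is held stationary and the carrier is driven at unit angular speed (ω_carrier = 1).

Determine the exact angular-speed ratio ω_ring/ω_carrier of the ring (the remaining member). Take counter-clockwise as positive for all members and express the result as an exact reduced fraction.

N_ring = 36 + 2·27 = 90
36(ω_s−ω_c) = −90(ω_r−ω_c),  ω_s=0, ω_c=1
ω_r = 1 − (36/90)(0−1) = 7/5
ω_r/ω_c = 7/5

7/5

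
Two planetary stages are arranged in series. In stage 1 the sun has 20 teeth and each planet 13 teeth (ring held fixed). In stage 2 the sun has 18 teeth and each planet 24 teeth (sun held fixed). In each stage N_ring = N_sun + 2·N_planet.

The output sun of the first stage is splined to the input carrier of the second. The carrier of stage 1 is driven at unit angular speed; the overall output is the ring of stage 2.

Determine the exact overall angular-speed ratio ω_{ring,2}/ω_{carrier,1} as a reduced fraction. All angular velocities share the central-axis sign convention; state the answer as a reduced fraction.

21/5

Stage 1: N_ring = 20 + 2·13 = 46
Stage 1: 20(ω_s−ω_c) = −46(ω_r−ω_c),  ω_r=0, ω_c=1
Stage 1: ω_s = 1 − (46/20)(0−1) = 33/10
  ⇒ ω_s¹/ω_c¹ = 33/10
Stage 2: N_ring = 18 + 2·24 = 66
Stage 2: 18(ω_s−ω_c) = −66(ω_r−ω_c),  ω_s=0, ω_c=1
Stage 2: ω_r = 1 − (18/66)(0−1) = 14/11
  ⇒ ω_r²/ω_c² = 14/11
Coupling ω_c² = ω_s¹ ⇒ overall = 33/10 × 14/11 = 21/5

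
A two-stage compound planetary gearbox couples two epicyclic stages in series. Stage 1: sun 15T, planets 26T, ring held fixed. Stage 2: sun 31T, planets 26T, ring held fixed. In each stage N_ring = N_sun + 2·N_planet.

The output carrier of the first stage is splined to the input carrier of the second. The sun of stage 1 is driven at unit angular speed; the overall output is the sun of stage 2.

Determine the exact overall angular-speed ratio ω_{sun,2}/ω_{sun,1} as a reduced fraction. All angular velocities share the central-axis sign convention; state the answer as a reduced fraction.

Stage 1: N_ring = 15 + 2·26 = 67
Stage 1: 15(ω_s−ω_c) = −67(ω_r−ω_c),  ω_r=0, ω_s=1
Stage 1: 15(1−ω_c) = −67(0−ω_c)  ⇒  82ω_c = 15  ⇒  ω_c = 15/82
  ⇒ ω_c¹/ω_s¹ = 15/82
Stage 2: N_ring = 31 + 2·26 = 83
Stage 2: 31(ω_s−ω_c) = −83(ω_r−ω_c),  ω_r=0, ω_c=1
Stage 2: ω_s = 1 − (83/31)(0−1) = 114/31
  ⇒ ω_s²/ω_c² = 114/31
Coupling ω_c² = ω_c¹ ⇒ overall = 15/82 × 114/31 = 855/1271

855/1271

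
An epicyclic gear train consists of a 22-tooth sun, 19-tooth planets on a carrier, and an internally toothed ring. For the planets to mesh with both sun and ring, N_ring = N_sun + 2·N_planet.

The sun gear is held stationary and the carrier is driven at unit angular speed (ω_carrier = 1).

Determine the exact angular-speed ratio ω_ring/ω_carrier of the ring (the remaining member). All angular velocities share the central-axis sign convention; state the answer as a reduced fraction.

N_ring = 22 + 2·19 = 60
22(ω_s−ω_c) = −60(ω_r−ω_c),  ω_s=0, ω_c=1
ω_r = 1 − (22/60)(0−1) = 41/30
ω_r/ω_c = 41/30

41/30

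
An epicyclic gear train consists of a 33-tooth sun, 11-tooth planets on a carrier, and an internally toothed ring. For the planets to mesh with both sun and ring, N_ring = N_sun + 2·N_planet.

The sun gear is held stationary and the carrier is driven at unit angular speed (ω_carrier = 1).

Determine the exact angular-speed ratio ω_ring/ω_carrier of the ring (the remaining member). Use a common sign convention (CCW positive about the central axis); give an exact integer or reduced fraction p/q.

N_ring = 33 + 2·11 = 55
33(ω_s−ω_c) = −55(ω_r−ω_c),  ω_s=0, ω_c=1
ω_r = 1 − (33/55)(0−1) = 8/5
ω_r/ω_c = 8/5

8/5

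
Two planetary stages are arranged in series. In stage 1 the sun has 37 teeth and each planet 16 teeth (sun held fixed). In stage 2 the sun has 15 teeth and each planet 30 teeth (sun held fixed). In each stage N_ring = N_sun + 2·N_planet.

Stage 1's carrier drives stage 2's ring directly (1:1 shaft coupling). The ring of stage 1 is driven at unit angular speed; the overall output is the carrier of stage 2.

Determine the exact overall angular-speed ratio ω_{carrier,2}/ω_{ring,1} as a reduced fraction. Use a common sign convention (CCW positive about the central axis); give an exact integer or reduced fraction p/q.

Stage 1: N_ring = 37 + 2·16 = 69
Stage 1: 37(ω_s−ω_c) = −69(ω_r−ω_c),  ω_s=0, ω_r=1
Stage 1: 37(0−ω_c) = −69(1−ω_c)  ⇒  106ω_c = 69  ⇒  ω_c = 69/106
  ⇒ ω_c¹/ω_r¹ = 69/106
Stage 2: N_ring = 15 + 2·30 = 75
Stage 2: 15(ω_s−ω_c) = −75(ω_r−ω_c),  ω_s=0, ω_r=1
Stage 2: 15(0−ω_c) = −75(1−ω_c)  ⇒  90ω_c = 75  ⇒  ω_c = 5/6
  ⇒ ω_c²/ω_r² = 5/6
Coupling ω_r² = ω_c¹ ⇒ overall = 69/106 × 5/6 = 115/212

115/212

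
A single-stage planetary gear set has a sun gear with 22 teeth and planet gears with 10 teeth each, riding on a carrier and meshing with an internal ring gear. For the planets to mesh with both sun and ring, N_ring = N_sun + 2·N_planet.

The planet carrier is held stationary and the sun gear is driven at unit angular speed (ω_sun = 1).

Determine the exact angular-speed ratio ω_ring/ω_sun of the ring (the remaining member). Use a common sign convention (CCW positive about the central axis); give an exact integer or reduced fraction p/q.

-11/21

N_ring = 22 + 2·10 = 42
22(ω_s−ω_c) = −42(ω_r−ω_c),  ω_c=0, ω_s=1
ω_r = 0 − (22/42)(1−0) = -11/21
ω_r/ω_s = -11/21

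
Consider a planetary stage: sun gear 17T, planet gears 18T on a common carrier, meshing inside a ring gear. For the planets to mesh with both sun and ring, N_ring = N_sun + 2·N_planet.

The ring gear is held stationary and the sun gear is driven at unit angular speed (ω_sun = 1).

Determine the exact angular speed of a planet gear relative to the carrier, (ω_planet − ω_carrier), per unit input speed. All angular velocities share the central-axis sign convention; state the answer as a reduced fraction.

N_ring = 17 + 2·18 = 53
17(ω_s−ω_c) = −53(ω_r−ω_c),  ω_r=0, ω_s=1
17(1−ω_c) = −53(0−ω_c)  ⇒  70ω_c = 17  ⇒  ω_c = 17/70
sun–planet: 17·(1−17/70) = −18·(ω_p−ω_c)  ⇒  ω_p−ω_c = −(17/18)·(53/70) = -901/1260

-901/1260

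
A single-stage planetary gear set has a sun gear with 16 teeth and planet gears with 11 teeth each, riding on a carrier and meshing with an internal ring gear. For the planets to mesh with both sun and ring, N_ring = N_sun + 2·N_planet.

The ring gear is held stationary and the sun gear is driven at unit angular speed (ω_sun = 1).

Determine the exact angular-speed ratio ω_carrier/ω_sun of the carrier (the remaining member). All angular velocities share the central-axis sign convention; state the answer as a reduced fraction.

N_ring = 16 + 2·11 = 38
16(ω_s−ω_c) = −38(ω_r−ω_c),  ω_r=0, ω_s=1
16(1−ω_c) = −38(0−ω_c)  ⇒  54ω_c = 16  ⇒  ω_c = 8/27
ω_c/ω_s = 8/27

8/27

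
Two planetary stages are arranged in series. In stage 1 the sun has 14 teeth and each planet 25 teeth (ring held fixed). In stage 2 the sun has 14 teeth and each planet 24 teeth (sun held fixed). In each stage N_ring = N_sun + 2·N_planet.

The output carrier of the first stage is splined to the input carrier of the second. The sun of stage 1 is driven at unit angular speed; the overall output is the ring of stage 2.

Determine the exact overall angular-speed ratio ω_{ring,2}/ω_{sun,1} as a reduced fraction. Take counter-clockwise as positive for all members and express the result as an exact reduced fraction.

266/1209

Stage 1: N_ring = 14 + 2·25 = 64
Stage 1: 14(ω_s−ω_c) = −64(ω_r−ω_c),  ω_r=0, ω_s=1
Stage 1: 14(1−ω_c) = −64(0−ω_c)  ⇒  78ω_c = 14  ⇒  ω_c = 7/39
  ⇒ ω_c¹/ω_s¹ = 7/39
Stage 2: N_ring = 14 + 2·24 = 62
Stage 2: 14(ω_s−ω_c) = −62(ω_r−ω_c),  ω_s=0, ω_c=1
Stage 2: ω_r = 1 − (14/62)(0−1) = 38/31
  ⇒ ω_r²/ω_c² = 38/31
Coupling ω_c² = ω_c¹ ⇒ overall = 7/39 × 38/31 = 266/1209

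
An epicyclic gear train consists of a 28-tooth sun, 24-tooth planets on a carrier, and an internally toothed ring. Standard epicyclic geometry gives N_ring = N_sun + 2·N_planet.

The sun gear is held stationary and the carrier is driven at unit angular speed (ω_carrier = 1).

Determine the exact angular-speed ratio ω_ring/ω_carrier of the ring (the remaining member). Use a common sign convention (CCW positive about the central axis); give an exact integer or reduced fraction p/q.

N_ring = 28 + 2·24 = 76
28(ω_s−ω_c) = −76(ω_r−ω_c),  ω_s=0, ω_c=1
ω_r = 1 − (28/76)(0−1) = 26/19
ω_r/ω_c = 26/19

26/19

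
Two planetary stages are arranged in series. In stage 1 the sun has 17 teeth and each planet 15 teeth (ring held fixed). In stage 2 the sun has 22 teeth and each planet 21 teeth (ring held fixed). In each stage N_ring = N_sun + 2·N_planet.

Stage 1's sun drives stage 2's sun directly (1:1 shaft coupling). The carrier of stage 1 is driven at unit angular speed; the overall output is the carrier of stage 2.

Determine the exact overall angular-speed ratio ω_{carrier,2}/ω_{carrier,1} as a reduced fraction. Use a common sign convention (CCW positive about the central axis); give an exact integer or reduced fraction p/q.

Stage 1: N_ring = 17 + 2·15 = 47
Stage 1: 17(ω_s−ω_c) = −47(ω_r−ω_c),  ω_r=0, ω_c=1
Stage 1: ω_s = 1 − (47/17)(0−1) = 64/17
  ⇒ ω_s¹/ω_c¹ = 64/17
Stage 2: N_ring = 22 + 2·21 = 64
Stage 2: 22(ω_s−ω_c) = −64(ω_r−ω_c),  ω_r=0, ω_s=1
Stage 2: 22(1−ω_c) = −64(0−ω_c)  ⇒  86ω_c = 22  ⇒  ω_c = 11/43
  ⇒ ω_c²/ω_s² = 11/43
Coupling ω_s² = ω_s¹ ⇒ overall = 64/17 × 11/43 = 704/731

704/731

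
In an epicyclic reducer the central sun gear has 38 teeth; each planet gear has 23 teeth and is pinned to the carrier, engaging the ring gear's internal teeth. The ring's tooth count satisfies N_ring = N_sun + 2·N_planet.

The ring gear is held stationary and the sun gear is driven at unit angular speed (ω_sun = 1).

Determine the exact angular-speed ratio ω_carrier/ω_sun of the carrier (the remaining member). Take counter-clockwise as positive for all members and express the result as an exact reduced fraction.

N_ring = 38 + 2·23 = 84
38(ω_s−ω_c) = −84(ω_r−ω_c),  ω_r=0, ω_s=1
38(1−ω_c) = −84(0−ω_c)  ⇒  122ω_c = 38  ⇒  ω_c = 19/61
ω_c/ω_s = 19/61

19/61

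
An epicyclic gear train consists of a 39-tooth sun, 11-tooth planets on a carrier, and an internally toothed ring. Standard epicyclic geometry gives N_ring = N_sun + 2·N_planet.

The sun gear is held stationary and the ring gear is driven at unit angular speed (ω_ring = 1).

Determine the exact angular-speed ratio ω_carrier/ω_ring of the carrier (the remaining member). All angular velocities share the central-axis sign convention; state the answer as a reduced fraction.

61/100

N_ring = 39 + 2·11 = 61
39(ω_s−ω_c) = −61(ω_r−ω_c),  ω_s=0, ω_r=1
39(0−ω_c) = −61(1−ω_c)  ⇒  100ω_c = 61  ⇒  ω_c = 61/100
ω_c/ω_r = 61/100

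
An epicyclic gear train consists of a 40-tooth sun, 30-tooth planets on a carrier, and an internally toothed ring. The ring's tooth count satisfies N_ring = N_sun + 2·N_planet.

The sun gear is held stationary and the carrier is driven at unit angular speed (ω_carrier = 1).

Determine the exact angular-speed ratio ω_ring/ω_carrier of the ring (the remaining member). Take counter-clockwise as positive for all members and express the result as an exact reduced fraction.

N_ring = 40 + 2·30 = 100
40(ω_s−ω_c) = −100(ω_r−ω_c),  ω_s=0, ω_c=1
ω_r = 1 − (40/100)(0−1) = 7/5
ω_r/ω_c = 7/5

7/5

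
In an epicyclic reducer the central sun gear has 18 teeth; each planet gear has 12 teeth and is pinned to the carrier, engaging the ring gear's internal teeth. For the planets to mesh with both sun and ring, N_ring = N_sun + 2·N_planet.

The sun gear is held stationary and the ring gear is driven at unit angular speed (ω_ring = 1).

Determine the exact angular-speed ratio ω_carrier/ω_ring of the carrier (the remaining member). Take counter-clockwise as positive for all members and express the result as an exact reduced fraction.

7/10

N_ring = 18 + 2·12 = 42
18(ω_s−ω_c) = −42(ω_r−ω_c),  ω_s=0, ω_r=1
18(0−ω_c) = −42(1−ω_c)  ⇒  60ω_c = 42  ⇒  ω_c = 7/10
ω_c/ω_r = 7/10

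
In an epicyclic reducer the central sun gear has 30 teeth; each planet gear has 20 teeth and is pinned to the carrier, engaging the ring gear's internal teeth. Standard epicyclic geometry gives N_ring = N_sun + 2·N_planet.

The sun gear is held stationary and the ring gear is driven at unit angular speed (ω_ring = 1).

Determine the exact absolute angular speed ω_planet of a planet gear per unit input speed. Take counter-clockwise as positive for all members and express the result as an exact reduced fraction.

7/4

N_ring = 30 + 2·20 = 70
30(ω_s−ω_c) = −70(ω_r−ω_c),  ω_s=0, ω_r=1
30(0−ω_c) = −70(1−ω_c)  ⇒  100ω_c = 70  ⇒  ω_c = 7/10
sun–planet: 30·(0−7/10) = −20·(ω_p−ω_c)  ⇒  ω_p−ω_c = −(30/20)·(-7/10) = 21/20
ω_p = 7/10 + 21/20 = 7/4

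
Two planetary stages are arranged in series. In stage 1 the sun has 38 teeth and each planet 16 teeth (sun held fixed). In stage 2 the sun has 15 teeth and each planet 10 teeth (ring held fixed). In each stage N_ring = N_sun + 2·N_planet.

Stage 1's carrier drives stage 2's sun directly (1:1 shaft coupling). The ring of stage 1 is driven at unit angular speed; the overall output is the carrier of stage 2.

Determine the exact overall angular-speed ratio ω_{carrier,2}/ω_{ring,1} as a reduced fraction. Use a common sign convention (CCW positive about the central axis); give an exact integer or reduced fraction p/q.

7/36

Stage 1: N_ring = 38 + 2·16 = 70
Stage 1: 38(ω_s−ω_c) = −70(ω_r−ω_c),  ω_s=0, ω_r=1
Stage 1: 38(0−ω_c) = −70(1−ω_c)  ⇒  108ω_c = 70  ⇒  ω_c = 35/54
  ⇒ ω_c¹/ω_r¹ = 35/54
Stage 2: N_ring = 15 + 2·10 = 35
Stage 2: 15(ω_s−ω_c) = −35(ω_r−ω_c),  ω_r=0, ω_s=1
Stage 2: 15(1−ω_c) = −35(0−ω_c)  ⇒  50ω_c = 15  ⇒  ω_c = 3/10
  ⇒ ω_c²/ω_s² = 3/10
Coupling ω_s² = ω_c¹ ⇒ overall = 35/54 × 3/10 = 7/36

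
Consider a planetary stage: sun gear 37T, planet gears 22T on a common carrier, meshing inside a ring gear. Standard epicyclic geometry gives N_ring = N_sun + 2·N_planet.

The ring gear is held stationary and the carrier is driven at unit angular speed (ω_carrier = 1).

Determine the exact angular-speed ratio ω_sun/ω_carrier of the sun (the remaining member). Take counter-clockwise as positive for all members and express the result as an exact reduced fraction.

118/37

N_ring = 37 + 2·22 = 81
37(ω_s−ω_c) = −81(ω_r−ω_c),  ω_r=0, ω_c=1
ω_s = 1 − (81/37)(0−1) = 118/37
ω_s/ω_c = 118/37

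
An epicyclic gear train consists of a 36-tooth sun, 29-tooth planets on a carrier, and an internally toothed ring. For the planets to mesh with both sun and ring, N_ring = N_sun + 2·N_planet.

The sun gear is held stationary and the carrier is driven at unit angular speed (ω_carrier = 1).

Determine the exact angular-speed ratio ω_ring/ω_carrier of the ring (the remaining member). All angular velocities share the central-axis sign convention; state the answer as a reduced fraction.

65/47

N_ring = 36 + 2·29 = 94
36(ω_s−ω_c) = −94(ω_r−ω_c),  ω_s=0, ω_c=1
ω_r = 1 − (36/94)(0−1) = 65/47
ω_r/ω_c = 65/47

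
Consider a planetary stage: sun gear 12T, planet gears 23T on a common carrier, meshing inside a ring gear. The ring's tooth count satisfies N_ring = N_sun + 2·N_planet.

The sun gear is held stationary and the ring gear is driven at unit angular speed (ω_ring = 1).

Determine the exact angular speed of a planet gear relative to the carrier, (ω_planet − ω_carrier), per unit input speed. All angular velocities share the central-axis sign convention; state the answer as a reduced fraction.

N_ring = 12 + 2·23 = 58
12(ω_s−ω_c) = −58(ω_r−ω_c),  ω_s=0, ω_r=1
12(0−ω_c) = −58(1−ω_c)  ⇒  70ω_c = 58  ⇒  ω_c = 29/35
sun–planet: 12·(0−29/35) = −23·(ω_p−ω_c)  ⇒  ω_p−ω_c = −(12/23)·(-29/35) = 348/805

348/805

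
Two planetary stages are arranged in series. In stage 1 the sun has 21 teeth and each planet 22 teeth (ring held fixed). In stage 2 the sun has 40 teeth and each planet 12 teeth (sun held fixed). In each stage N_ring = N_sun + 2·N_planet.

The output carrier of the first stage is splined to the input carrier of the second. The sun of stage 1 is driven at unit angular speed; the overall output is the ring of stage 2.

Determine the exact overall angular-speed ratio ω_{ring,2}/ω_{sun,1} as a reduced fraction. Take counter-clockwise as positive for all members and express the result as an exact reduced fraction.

Stage 1: N_ring = 21 + 2·22 = 65
Stage 1: 21(ω_s−ω_c) = −65(ω_r−ω_c),  ω_r=0, ω_s=1
Stage 1: 21(1−ω_c) = −65(0−ω_c)  ⇒  86ω_c = 21  ⇒  ω_c = 21/86
  ⇒ ω_c¹/ω_s¹ = 21/86
Stage 2: N_ring = 40 + 2·12 = 64
Stage 2: 40(ω_s−ω_c) = −64(ω_r−ω_c),  ω_s=0, ω_c=1
Stage 2: ω_r = 1 − (40/64)(0−1) = 13/8
  ⇒ ω_r²/ω_c² = 13/8
Coupling ω_c² = ω_c¹ ⇒ overall = 21/86 × 13/8 = 273/688

273/688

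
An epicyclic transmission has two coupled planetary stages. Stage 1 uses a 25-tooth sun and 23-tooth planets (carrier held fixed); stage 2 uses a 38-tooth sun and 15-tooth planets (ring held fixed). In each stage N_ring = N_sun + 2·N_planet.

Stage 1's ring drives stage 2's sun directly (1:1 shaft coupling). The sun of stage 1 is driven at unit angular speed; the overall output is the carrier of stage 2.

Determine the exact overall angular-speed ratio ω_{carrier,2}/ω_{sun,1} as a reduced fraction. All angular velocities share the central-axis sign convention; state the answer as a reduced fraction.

Stage 1: N_ring = 25 + 2·23 = 71
Stage 1: 25(ω_s−ω_c) = −71(ω_r−ω_c),  ω_c=0, ω_s=1
Stage 1: ω_r = 0 − (25/71)(1−0) = -25/71
  ⇒ ω_r¹/ω_s¹ = -25/71
Stage 2: N_ring = 38 + 2·15 = 68
Stage 2: 38(ω_s−ω_c) = −68(ω_r−ω_c),  ω_r=0, ω_s=1
Stage 2: 38(1−ω_c) = −68(0−ω_c)  ⇒  106ω_c = 38  ⇒  ω_c = 19/53
  ⇒ ω_c²/ω_s² = 19/53
Coupling ω_s² = ω_r¹ ⇒ overall = -25/71 × 19/53 = -475/3763

-475/3763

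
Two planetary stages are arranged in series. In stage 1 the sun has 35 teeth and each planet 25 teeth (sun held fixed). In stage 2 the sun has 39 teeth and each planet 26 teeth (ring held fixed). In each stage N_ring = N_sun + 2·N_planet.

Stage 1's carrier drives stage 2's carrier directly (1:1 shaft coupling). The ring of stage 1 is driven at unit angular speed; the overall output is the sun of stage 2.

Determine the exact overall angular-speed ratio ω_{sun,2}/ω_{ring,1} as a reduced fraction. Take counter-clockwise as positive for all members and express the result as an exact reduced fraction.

Stage 1: N_ring = 35 + 2·25 = 85
Stage 1: 35(ω_s−ω_c) = −85(ω_r−ω_c),  ω_s=0, ω_r=1
Stage 1: 35(0−ω_c) = −85(1−ω_c)  ⇒  120ω_c = 85  ⇒  ω_c = 17/24
  ⇒ ω_c¹/ω_r¹ = 17/24
Stage 2: N_ring = 39 + 2·26 = 91
Stage 2: 39(ω_s−ω_c) = −91(ω_r−ω_c),  ω_r=0, ω_c=1
Stage 2: ω_s = 1 − (91/39)(0−1) = 10/3
  ⇒ ω_s²/ω_c² = 10/3
Coupling ω_c² = ω_c¹ ⇒ overall = 17/24 × 10/3 = 85/36

85/36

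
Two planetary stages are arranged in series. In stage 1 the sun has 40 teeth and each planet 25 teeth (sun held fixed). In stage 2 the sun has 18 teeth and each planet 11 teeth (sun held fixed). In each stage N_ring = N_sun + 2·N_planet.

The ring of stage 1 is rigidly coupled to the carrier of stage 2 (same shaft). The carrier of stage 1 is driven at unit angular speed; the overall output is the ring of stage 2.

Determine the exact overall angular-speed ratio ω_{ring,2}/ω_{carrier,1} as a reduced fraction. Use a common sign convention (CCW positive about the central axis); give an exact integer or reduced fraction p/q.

377/180

Stage 1: N_ring = 40 + 2·25 = 90
Stage 1: 40(ω_s−ω_c) = −90(ω_r−ω_c),  ω_s=0, ω_c=1
Stage 1: ω_r = 1 − (40/90)(0−1) = 13/9
  ⇒ ω_r¹/ω_c¹ = 13/9
Stage 2: N_ring = 18 + 2·11 = 40
Stage 2: 18(ω_s−ω_c) = −40(ω_r−ω_c),  ω_s=0, ω_c=1
Stage 2: ω_r = 1 − (18/40)(0−1) = 29/20
  ⇒ ω_r²/ω_c² = 29/20
Coupling ω_c² = ω_r¹ ⇒ overall = 13/9 × 29/20 = 377/180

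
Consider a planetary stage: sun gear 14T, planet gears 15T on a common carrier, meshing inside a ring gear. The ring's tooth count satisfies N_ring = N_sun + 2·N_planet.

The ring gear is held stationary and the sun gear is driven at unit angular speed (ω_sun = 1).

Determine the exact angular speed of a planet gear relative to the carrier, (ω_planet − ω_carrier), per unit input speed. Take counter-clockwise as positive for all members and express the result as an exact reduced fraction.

N_ring = 14 + 2·15 = 44
14(ω_s−ω_c) = −44(ω_r−ω_c),  ω_r=0, ω_s=1
14(1−ω_c) = −44(0−ω_c)  ⇒  58ω_c = 14  ⇒  ω_c = 7/29
sun–planet: 14·(1−7/29) = −15·(ω_p−ω_c)  ⇒  ω_p−ω_c = −(14/15)·(22/29) = -308/435

-308/435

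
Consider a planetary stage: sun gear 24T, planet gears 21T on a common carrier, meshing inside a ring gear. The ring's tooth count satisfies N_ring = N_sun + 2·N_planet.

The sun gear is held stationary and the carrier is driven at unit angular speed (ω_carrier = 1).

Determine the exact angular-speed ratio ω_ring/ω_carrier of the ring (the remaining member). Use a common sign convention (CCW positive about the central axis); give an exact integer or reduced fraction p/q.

N_ring = 24 + 2·21 = 66
24(ω_s−ω_c) = −66(ω_r−ω_c),  ω_s=0, ω_c=1
ω_r = 1 − (24/66)(0−1) = 15/11
ω_r/ω_c = 15/11

15/11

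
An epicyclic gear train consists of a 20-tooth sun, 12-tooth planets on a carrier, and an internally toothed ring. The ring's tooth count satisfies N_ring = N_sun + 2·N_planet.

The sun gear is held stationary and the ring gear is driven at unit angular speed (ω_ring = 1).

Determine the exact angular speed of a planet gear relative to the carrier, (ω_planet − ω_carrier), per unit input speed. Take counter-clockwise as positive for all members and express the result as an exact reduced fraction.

N_ring = 20 + 2·12 = 44
20(ω_s−ω_c) = −44(ω_r−ω_c),  ω_s=0, ω_r=1
20(0−ω_c) = −44(1−ω_c)  ⇒  64ω_c = 44  ⇒  ω_c = 11/16
sun–planet: 20·(0−11/16) = −12·(ω_p−ω_c)  ⇒  ω_p−ω_c = −(20/12)·(-11/16) = 55/48

55/48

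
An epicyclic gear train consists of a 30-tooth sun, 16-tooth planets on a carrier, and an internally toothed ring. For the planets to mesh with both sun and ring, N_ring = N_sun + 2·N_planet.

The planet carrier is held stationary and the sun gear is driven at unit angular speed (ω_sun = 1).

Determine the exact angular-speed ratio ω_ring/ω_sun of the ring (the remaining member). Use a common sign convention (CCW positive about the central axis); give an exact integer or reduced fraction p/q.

N_ring = 30 + 2·16 = 62
30(ω_s−ω_c) = −62(ω_r−ω_c),  ω_c=0, ω_s=1
ω_r = 0 − (30/62)(1−0) = -15/31
ω_r/ω_s = -15/31

-15/31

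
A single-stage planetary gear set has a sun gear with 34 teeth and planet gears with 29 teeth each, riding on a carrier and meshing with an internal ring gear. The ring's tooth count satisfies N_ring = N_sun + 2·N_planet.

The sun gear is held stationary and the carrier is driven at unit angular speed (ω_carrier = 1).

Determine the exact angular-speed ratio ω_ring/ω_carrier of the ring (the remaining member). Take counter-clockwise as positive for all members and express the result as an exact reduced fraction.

63/46

N_ring = 34 + 2·29 = 92
34(ω_s−ω_c) = −92(ω_r−ω_c),  ω_s=0, ω_c=1
ω_r = 1 − (34/92)(0−1) = 63/46
ω_r/ω_c = 63/46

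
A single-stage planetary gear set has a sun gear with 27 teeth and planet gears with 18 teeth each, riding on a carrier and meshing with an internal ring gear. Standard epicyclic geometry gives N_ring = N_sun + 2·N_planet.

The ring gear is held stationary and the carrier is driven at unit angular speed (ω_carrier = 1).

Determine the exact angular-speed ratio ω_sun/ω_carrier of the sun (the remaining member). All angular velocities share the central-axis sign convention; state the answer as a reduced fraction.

10/3

N_ring = 27 + 2·18 = 63
27(ω_s−ω_c) = −63(ω_r−ω_c),  ω_r=0, ω_c=1
ω_s = 1 − (63/27)(0−1) = 10/3
ω_s/ω_c = 10/3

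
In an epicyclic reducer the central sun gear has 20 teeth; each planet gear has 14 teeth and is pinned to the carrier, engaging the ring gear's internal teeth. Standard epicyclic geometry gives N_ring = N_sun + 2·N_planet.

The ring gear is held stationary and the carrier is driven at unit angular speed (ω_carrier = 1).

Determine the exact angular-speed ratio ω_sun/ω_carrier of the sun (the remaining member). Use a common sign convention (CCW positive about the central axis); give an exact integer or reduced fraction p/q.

17/5

N_ring = 20 + 2·14 = 48
20(ω_s−ω_c) = −48(ω_r−ω_c),  ω_r=0, ω_c=1
ω_s = 1 − (48/20)(0−1) = 17/5
ω_s/ω_c = 17/5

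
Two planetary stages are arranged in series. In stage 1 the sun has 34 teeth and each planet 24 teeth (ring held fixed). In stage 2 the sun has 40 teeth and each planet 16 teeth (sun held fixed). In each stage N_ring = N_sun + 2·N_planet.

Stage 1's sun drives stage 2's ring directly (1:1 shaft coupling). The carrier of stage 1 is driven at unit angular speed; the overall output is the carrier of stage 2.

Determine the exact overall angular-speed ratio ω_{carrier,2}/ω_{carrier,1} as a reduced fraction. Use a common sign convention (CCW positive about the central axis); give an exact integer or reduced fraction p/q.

261/119

Stage 1: N_ring = 34 + 2·24 = 82
Stage 1: 34(ω_s−ω_c) = −82(ω_r−ω_c),  ω_r=0, ω_c=1
Stage 1: ω_s = 1 − (82/34)(0−1) = 58/17
  ⇒ ω_s¹/ω_c¹ = 58/17
Stage 2: N_ring = 40 + 2·16 = 72
Stage 2: 40(ω_s−ω_c) = −72(ω_r−ω_c),  ω_s=0, ω_r=1
Stage 2: 40(0−ω_c) = −72(1−ω_c)  ⇒  112ω_c = 72  ⇒  ω_c = 9/14
  ⇒ ω_c²/ω_r² = 9/14
Coupling ω_r² = ω_s¹ ⇒ overall = 58/17 × 9/14 = 261/119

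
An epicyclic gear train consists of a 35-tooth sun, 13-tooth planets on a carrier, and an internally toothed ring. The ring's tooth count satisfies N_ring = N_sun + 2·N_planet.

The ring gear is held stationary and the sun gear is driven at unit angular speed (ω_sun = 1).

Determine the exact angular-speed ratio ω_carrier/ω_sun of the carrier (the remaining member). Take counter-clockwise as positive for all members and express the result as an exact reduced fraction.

N_ring = 35 + 2·13 = 61
35(ω_s−ω_c) = −61(ω_r−ω_c),  ω_r=0, ω_s=1
35(1−ω_c) = −61(0−ω_c)  ⇒  96ω_c = 35  ⇒  ω_c = 35/96
ω_c/ω_s = 35/96

35/96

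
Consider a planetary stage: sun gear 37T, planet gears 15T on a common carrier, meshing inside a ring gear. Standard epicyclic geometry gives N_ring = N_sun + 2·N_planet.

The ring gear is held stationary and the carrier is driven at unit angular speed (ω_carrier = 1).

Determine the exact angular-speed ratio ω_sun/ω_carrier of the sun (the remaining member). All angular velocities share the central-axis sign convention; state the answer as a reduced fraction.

N_ring = 37 + 2·15 = 67
37(ω_s−ω_c) = −67(ω_r−ω_c),  ω_r=0, ω_c=1
ω_s = 1 − (67/37)(0−1) = 104/37
ω_s/ω_c = 104/37

104/37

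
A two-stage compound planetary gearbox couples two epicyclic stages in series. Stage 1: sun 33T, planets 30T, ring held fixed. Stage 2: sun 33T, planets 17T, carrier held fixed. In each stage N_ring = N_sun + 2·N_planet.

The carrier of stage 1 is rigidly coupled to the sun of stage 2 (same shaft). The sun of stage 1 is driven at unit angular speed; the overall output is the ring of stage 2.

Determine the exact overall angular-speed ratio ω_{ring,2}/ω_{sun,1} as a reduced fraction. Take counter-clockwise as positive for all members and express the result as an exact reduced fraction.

Stage 1: N_ring = 33 + 2·30 = 93
Stage 1: 33(ω_s−ω_c) = −93(ω_r−ω_c),  ω_r=0, ω_s=1
Stage 1: 33(1−ω_c) = −93(0−ω_c)  ⇒  126ω_c = 33  ⇒  ω_c = 11/42
  ⇒ ω_c¹/ω_s¹ = 11/42
Stage 2: N_ring = 33 + 2·17 = 67
Stage 2: 33(ω_s−ω_c) = −67(ω_r−ω_c),  ω_c=0, ω_s=1
Stage 2: ω_r = 0 − (33/67)(1−0) = -33/67
  ⇒ ω_r²/ω_s² = -33/67
Coupling ω_s² = ω_c¹ ⇒ overall = 11/42 × -33/67 = -121/938

-121/938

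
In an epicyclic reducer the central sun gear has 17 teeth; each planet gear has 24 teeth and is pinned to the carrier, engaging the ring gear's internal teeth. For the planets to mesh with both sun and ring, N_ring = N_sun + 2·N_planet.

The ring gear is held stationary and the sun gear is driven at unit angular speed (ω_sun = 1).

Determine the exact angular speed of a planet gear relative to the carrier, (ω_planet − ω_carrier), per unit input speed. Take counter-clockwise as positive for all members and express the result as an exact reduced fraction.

N_ring = 17 + 2·24 = 65
17(ω_s−ω_c) = −65(ω_r−ω_c),  ω_r=0, ω_s=1
17(1−ω_c) = −65(0−ω_c)  ⇒  82ω_c = 17  ⇒  ω_c = 17/82
sun–planet: 17·(1−17/82) = −24·(ω_p−ω_c)  ⇒  ω_p−ω_c = −(17/24)·(65/82) = -1105/1968

-1105/1968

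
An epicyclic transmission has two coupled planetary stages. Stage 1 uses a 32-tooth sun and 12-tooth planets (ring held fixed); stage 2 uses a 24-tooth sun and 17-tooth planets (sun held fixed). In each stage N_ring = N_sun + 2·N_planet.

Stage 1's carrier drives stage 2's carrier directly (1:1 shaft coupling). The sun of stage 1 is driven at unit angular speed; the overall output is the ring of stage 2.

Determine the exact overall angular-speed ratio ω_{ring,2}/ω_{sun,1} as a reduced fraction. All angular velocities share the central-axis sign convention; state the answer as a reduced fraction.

164/319

Stage 1: N_ring = 32 + 2·12 = 56
Stage 1: 32(ω_s−ω_c) = −56(ω_r−ω_c),  ω_r=0, ω_s=1
Stage 1: 32(1−ω_c) = −56(0−ω_c)  ⇒  88ω_c = 32  ⇒  ω_c = 4/11
  ⇒ ω_c¹/ω_s¹ = 4/11
Stage 2: N_ring = 24 + 2·17 = 58
Stage 2: 24(ω_s−ω_c) = −58(ω_r−ω_c),  ω_s=0, ω_c=1
Stage 2: ω_r = 1 − (24/58)(0−1) = 41/29
  ⇒ ω_r²/ω_c² = 41/29
Coupling ω_c² = ω_c¹ ⇒ overall = 4/11 × 41/29 = 164/319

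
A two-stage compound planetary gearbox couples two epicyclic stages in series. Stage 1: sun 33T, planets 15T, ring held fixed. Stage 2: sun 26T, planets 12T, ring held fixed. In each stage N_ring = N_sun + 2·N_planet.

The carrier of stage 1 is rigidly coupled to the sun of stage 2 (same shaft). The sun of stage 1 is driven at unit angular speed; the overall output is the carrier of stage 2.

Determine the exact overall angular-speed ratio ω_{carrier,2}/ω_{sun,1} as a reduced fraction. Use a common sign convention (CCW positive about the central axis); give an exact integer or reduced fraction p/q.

Stage 1: N_ring = 33 + 2·15 = 63
Stage 1: 33(ω_s−ω_c) = −63(ω_r−ω_c),  ω_r=0, ω_s=1
Stage 1: 33(1−ω_c) = −63(0−ω_c)  ⇒  96ω_c = 33  ⇒  ω_c = 11/32
  ⇒ ω_c¹/ω_s¹ = 11/32
Stage 2: N_ring = 26 + 2·12 = 50
Stage 2: 26(ω_s−ω_c) = −50(ω_r−ω_c),  ω_r=0, ω_s=1
Stage 2: 26(1−ω_c) = −50(0−ω_c)  ⇒  76ω_c = 26  ⇒  ω_c = 13/38
  ⇒ ω_c²/ω_s² = 13/38
Coupling ω_s² = ω_c¹ ⇒ overall = 11/32 × 13/38 = 143/1216

143/1216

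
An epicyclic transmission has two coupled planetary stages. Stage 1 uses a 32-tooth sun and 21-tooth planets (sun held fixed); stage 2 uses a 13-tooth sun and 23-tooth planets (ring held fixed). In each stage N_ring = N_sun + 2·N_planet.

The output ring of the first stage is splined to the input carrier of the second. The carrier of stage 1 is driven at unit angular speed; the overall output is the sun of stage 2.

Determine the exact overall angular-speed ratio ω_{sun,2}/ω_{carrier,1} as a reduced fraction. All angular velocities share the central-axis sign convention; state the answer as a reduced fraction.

Stage 1: N_ring = 32 + 2·21 = 74
Stage 1: 32(ω_s−ω_c) = −74(ω_r−ω_c),  ω_s=0, ω_c=1
Stage 1: ω_r = 1 − (32/74)(0−1) = 53/37
  ⇒ ω_r¹/ω_c¹ = 53/37
Stage 2: N_ring = 13 + 2·23 = 59
Stage 2: 13(ω_s−ω_c) = −59(ω_r−ω_c),  ω_r=0, ω_c=1
Stage 2: ω_s = 1 − (59/13)(0−1) = 72/13
  ⇒ ω_s²/ω_c² = 72/13
Coupling ω_c² = ω_r¹ ⇒ overall = 53/37 × 72/13 = 3816/481

3816/481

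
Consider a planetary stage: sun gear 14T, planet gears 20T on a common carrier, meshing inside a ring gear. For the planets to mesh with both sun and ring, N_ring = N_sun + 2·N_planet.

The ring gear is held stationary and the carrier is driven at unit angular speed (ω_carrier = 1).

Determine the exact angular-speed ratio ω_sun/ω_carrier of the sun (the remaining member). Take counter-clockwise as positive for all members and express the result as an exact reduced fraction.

34/7

N_ring = 14 + 2·20 = 54
14(ω_s−ω_c) = −54(ω_r−ω_c),  ω_r=0, ω_c=1
ω_s = 1 − (54/14)(0−1) = 34/7
ω_s/ω_c = 34/7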